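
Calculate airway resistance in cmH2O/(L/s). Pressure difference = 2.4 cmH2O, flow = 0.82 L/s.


R = dP / flow
R = 2.4 / 0.82
R = 2.927 cmH2O/(L/s)


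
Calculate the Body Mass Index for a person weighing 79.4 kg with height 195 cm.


BMI = weight / height^2
height = 195 cm = 1.95 m
BMI = 79.4 / 1.95^2
BMI = 20.88 kg/m^2


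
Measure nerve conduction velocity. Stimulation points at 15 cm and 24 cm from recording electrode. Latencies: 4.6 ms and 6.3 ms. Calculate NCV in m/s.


Distance = (24 - 15) / 100 = 0.09 m
dt = (6.3 - 4.6) / 1000 = 0.0017 s
NCV = dist / dt = 52.94 m/s


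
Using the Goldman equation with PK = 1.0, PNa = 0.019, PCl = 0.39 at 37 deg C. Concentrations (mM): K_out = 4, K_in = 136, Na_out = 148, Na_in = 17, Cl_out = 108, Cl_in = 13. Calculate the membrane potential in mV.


Vm = (RT/F)*ln((PK*Ko + PNa*Nao + PCl*Cli)/(PK*Ki + PNa*Nai + PCl*Clo))
Numer = 11.882, Denom = 178.443
Vm = -72.41 mV


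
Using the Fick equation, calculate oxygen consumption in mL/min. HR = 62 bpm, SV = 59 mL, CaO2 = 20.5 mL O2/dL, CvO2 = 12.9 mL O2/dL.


CO = HR*SV = 62*59/1000 = 3.658 L/min
a-v O2 diff = 20.5 - 12.9 = 7.6 mL/dL
VO2 = CO * (CaO2-CvO2) * 10 dL/L
VO2 = 3.658 * 7.6 * 10
VO2 = 278 mL/min


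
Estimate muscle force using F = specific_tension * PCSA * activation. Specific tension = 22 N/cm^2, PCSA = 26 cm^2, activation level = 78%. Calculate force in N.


F = sigma * PCSA * activation
F = 22 * 26 * 0.78
F = 446.2 N


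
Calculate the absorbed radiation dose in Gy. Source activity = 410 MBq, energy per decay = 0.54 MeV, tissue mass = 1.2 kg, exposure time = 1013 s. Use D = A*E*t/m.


A = 410 MBq = 4.1000e+08 Bq
E = 0.54 MeV = 8.6508e-14 J
D = A*E*t/m = 4.1000e+08*8.6508e-14*1013/1.2
D = 0.02994 Gy


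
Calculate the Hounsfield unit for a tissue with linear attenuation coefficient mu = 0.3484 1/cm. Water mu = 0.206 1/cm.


HU = ((mu_tissue - mu_water) / mu_water) * 1000
HU = ((0.3484 - 0.206) / 0.206) * 1000
HU = 691.3


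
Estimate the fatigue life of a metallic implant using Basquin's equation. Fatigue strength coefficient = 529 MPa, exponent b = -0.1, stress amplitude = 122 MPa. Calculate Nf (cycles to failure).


sigma_a = sigma_f' * (2Nf)^b
2Nf = (sigma_a/sigma_f')^(1/b)
2Nf = (122/529)^(1/-0.1)
2Nf = 2349407.8
Nf = 1.1747e+06


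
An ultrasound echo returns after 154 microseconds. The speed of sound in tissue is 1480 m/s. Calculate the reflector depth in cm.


depth = c * t / 2
t = 154 us = 1.5400e-04 s
depth = 1480 * 1.5400e-04 / 2
depth = 0.11396 m = 11.396 cm


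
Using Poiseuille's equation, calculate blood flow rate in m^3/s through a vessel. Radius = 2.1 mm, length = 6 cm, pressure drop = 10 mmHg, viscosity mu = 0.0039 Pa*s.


Q = pi*r^4*dP / (8*mu*L)
r = 0.0021 m, L = 0.06 m
dP = 10 mmHg = 1333.22 Pa
Q = 4.3513e-05 m^3/s


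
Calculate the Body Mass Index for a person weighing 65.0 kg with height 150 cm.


BMI = weight / height^2
height = 150 cm = 1.5 m
BMI = 65.0 / 1.5^2
BMI = 28.89 kg/m^2


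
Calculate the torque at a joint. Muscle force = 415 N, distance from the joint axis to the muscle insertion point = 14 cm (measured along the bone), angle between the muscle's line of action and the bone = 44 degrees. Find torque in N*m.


Torque = F * d * sin(theta)   (moment arm = d*sin(theta))
d = 14 cm = 0.14 m
Torque = 415 * 0.14 * sin(44)
Torque = 40.36 N*m


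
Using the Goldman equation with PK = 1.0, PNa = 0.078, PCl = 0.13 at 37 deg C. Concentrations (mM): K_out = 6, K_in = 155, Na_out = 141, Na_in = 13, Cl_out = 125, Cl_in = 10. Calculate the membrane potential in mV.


Vm = (RT/F)*ln((PK*Ko + PNa*Nao + PCl*Cli)/(PK*Ki + PNa*Nai + PCl*Clo))
Numer = 18.298, Denom = 172.264
Vm = -59.92 mV


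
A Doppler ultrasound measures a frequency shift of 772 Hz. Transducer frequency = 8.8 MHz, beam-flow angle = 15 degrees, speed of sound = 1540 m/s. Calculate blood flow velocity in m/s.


v = fd * c / (2 * f0 * cos(theta))
v = 772 * 1540 / (2 * 8.8000e+06 * cos(15))
v = 0.06993 m/s


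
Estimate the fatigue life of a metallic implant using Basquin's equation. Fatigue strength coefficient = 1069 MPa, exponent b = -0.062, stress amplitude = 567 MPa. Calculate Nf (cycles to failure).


sigma_a = sigma_f' * (2Nf)^b
2Nf = (sigma_a/sigma_f')^(1/b)
2Nf = (567/1069)^(1/-0.062)
2Nf = 27659.806
Nf = 1.383e+04


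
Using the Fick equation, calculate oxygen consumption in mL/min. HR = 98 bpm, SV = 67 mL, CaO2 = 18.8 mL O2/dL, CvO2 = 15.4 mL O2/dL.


CO = HR*SV = 98*67/1000 = 6.566 L/min
a-v O2 diff = 18.8 - 15.4 = 3.4 mL/dL
VO2 = CO * (CaO2-CvO2) * 10 dL/L
VO2 = 6.566 * 3.4 * 10
VO2 = 223.2 mL/min


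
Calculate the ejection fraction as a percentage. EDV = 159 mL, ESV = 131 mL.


SV = EDV - ESV = 159 - 131 = 28 mL
EF = SV/EDV * 100 = 28/159 * 100
EF = 17.61%


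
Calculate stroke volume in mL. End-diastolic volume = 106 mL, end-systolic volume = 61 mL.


SV = EDV - ESV
SV = 106 - 61
SV = 45 mL


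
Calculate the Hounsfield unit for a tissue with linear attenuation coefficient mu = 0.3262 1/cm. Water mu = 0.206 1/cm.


HU = ((mu_tissue - mu_water) / mu_water) * 1000
HU = ((0.3262 - 0.206) / 0.206) * 1000
HU = 583.5


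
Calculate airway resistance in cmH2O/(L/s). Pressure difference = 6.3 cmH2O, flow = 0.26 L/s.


R = dP / flow
R = 6.3 / 0.26
R = 24.23 cmH2O/(L/s)


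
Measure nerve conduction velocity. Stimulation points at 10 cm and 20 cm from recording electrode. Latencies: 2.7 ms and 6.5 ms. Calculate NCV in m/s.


Distance = (20 - 10) / 100 = 0.1 m
dt = (6.5 - 2.7) / 1000 = 0.0038 s
NCV = dist / dt = 26.32 m/s


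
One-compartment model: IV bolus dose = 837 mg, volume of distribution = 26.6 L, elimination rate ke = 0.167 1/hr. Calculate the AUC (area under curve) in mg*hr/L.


C0 = Dose/Vd = 837/26.6 = 31.4662 mg/L
AUC = C0/ke = 31.4662/0.167
AUC = 188.4 mg*hr/L


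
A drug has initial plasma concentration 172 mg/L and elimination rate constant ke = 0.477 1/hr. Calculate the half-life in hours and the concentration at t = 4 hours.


t_half = ln(2) / ke = 0.693147 / 0.477 = 1.453 hr
C(t) = C0 * exp(-ke*t) = 172 * exp(-0.477*4)
C(4) = 25.52 mg/L


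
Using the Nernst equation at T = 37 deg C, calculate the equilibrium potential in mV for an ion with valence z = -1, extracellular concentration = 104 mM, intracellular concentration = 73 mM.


E = (RT/(zF)) * ln(C_out/C_in)
T = 37 + 273.15 = 310.15 K
E = (8.314 * 310.15 / (-1 * 96485)) * ln(104/73)
E = -9.459 mV


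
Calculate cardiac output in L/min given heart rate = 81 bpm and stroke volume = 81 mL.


CO = HR * SV
CO = 81 * 81 / 1000
CO = 6.561 L/min


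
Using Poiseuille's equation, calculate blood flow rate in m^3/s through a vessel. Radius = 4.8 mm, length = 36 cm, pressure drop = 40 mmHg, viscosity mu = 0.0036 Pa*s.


Q = pi*r^4*dP / (8*mu*L)
r = 0.0048 m, L = 0.36 m
dP = 40 mmHg = 5332.88 Pa
Q = 8.5779e-04 m^3/s


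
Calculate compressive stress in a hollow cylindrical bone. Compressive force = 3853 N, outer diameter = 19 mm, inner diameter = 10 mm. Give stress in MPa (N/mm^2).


A = pi*(r_o^2 - r_i^2)
r_o = 9.5 mm, r_i = 5 mm
A = 204.989 mm^2
sigma = F/A = 3853 / 204.989
sigma = 18.8 MPa


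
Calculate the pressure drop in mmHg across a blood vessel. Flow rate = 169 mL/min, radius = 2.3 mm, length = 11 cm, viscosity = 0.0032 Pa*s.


dP = 8*mu*L*Q / (pi*r^4)
Q = 169 mL/min = 2.81667e-06 m^3/s
dP = 90.221 Pa = 90.221 / 133.322 mmHg = 0.6767 mmHg


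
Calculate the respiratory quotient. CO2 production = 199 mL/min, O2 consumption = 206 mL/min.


RQ = VCO2 / VO2
RQ = 199 / 206
RQ = 0.966


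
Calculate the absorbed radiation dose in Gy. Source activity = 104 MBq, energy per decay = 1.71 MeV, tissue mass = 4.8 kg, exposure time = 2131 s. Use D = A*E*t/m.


A = 104 MBq = 1.0400e+08 Bq
E = 1.71 MeV = 2.73942e-13 J
D = A*E*t/m = 1.0400e+08*2.73942e-13*2131/4.8
D = 0.01265 Gy


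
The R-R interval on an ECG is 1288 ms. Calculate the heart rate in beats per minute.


HR = 60 / RR_interval(s)
RR = 1288 ms = 1.288 s
HR = 60 / 1.288 = 46.58 bpm


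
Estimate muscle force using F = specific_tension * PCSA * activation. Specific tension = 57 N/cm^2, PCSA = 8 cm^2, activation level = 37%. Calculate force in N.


F = sigma * PCSA * activation
F = 57 * 8 * 0.37
F = 168.7 N


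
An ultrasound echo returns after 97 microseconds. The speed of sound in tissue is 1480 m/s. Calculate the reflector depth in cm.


depth = c * t / 2
t = 97 us = 9.7000e-05 s
depth = 1480 * 9.7000e-05 / 2
depth = 0.07178 m = 7.178 cm


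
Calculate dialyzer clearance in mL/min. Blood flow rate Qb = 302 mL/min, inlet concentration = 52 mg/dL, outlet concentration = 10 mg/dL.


K = Qb * (Cb_in - Cb_out) / Cb_in
K = 302 * (52 - 10) / 52
K = 243.9 mL/min


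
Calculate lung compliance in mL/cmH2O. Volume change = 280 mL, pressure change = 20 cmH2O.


C = dV / dP
C = 280 / 20
C = 14 mL/cmH2O


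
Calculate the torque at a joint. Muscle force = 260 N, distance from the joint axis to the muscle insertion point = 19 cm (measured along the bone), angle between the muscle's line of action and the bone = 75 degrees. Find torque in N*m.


Torque = F * d * sin(theta)   (moment arm = d*sin(theta))
d = 19 cm = 0.19 m
Torque = 260 * 0.19 * sin(75)
Torque = 47.72 N*m


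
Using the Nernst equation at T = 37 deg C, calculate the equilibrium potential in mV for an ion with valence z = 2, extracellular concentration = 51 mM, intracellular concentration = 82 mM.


E = (RT/(zF)) * ln(C_out/C_in)
T = 37 + 273.15 = 310.15 K
E = (8.314 * 310.15 / (2 * 96485)) * ln(51/82)
E = -6.346 mV


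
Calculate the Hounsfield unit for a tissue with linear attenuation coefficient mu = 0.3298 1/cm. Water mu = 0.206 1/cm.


HU = ((mu_tissue - mu_water) / mu_water) * 1000
HU = ((0.3298 - 0.206) / 0.206) * 1000
HU = 601


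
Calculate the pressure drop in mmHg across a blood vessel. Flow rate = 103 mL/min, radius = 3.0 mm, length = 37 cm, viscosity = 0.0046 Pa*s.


dP = 8*mu*L*Q / (pi*r^4)
Q = 103 mL/min = 1.71667e-06 m^3/s
dP = 91.8547 Pa = 91.8547 / 133.322 mmHg = 0.689 mmHg


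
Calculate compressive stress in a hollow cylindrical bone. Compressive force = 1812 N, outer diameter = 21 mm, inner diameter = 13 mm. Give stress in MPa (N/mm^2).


A = pi*(r_o^2 - r_i^2)
r_o = 10.5 mm, r_i = 6.5 mm
A = 213.628 mm^2
sigma = F/A = 1812 / 213.628
sigma = 8.482 MPa


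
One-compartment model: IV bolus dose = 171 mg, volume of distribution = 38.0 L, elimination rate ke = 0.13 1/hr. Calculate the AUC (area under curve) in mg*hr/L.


C0 = Dose/Vd = 171/38.0 = 4.5 mg/L
AUC = C0/ke = 4.5/0.13
AUC = 34.62 mg*hr/L


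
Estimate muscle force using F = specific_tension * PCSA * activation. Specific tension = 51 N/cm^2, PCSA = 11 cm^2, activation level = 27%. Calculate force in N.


F = sigma * PCSA * activation
F = 51 * 11 * 0.27
F = 151.5 N


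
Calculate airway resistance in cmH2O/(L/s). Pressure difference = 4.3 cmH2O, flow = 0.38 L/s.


R = dP / flow
R = 4.3 / 0.38
R = 11.32 cmH2O/(L/s)


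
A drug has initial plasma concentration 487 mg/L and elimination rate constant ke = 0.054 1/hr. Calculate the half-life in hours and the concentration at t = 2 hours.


t_half = ln(2) / ke = 0.693147 / 0.054 = 12.84 hr
C(t) = C0 * exp(-ke*t) = 487 * exp(-0.054*2)
C(2) = 437.1 mg/L


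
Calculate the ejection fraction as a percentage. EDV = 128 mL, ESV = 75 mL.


SV = EDV - ESV = 128 - 75 = 53 mL
EF = SV/EDV * 100 = 53/128 * 100
EF = 41.41%


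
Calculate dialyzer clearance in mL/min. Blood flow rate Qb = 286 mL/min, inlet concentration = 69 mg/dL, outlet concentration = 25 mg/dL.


K = Qb * (Cb_in - Cb_out) / Cb_in
K = 286 * (69 - 25) / 69
K = 182.4 mL/min


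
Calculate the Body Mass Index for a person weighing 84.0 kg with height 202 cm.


BMI = weight / height^2
height = 202 cm = 2.02 m
BMI = 84.0 / 2.02^2
BMI = 20.59 kg/m^2


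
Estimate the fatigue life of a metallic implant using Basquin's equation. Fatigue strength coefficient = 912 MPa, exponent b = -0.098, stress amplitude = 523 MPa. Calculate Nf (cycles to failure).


sigma_a = sigma_f' * (2Nf)^b
2Nf = (sigma_a/sigma_f')^(1/b)
2Nf = (523/912)^(1/-0.098)
2Nf = 291.21639
Nf = 145.6


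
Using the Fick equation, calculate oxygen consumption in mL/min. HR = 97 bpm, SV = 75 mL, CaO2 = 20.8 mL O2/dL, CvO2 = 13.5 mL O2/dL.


CO = HR*SV = 97*75/1000 = 7.275 L/min
a-v O2 diff = 20.8 - 13.5 = 7.3 mL/dL
VO2 = CO * (CaO2-CvO2) * 10 dL/L
VO2 = 7.275 * 7.3 * 10
VO2 = 531.1 mL/min


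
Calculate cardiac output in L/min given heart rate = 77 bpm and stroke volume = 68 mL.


CO = HR * SV
CO = 77 * 68 / 1000
CO = 5.236 L/min


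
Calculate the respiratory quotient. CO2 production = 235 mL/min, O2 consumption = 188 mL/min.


RQ = VCO2 / VO2
RQ = 235 / 188
RQ = 1.25


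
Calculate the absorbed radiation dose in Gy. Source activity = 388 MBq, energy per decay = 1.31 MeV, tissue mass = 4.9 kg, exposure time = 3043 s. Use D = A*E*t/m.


A = 388 MBq = 3.8800e+08 Bq
E = 1.31 MeV = 2.09862e-13 J
D = A*E*t/m = 3.8800e+08*2.09862e-13*3043/4.9
D = 0.05057 Gy


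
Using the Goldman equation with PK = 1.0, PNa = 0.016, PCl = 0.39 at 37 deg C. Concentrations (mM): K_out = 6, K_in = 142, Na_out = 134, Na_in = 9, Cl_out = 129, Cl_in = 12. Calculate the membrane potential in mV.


Vm = (RT/F)*ln((PK*Ko + PNa*Nao + PCl*Cli)/(PK*Ki + PNa*Nai + PCl*Clo))
Numer = 12.824, Denom = 192.454
Vm = -72.39 mV


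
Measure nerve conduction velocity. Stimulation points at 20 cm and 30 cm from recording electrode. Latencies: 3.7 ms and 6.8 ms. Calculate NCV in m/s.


Distance = (30 - 20) / 100 = 0.1 m
dt = (6.8 - 3.7) / 1000 = 0.0031 s
NCV = dist / dt = 32.26 m/s


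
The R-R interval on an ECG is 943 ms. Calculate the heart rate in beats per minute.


HR = 60 / RR_interval(s)
RR = 943 ms = 0.943 s
HR = 60 / 0.943 = 63.63 bpm


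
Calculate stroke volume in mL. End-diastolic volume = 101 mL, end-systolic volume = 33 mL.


SV = EDV - ESV
SV = 101 - 33
SV = 68 mL


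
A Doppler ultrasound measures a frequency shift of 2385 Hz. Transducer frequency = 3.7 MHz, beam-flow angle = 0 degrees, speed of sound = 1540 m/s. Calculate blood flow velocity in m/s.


v = fd * c / (2 * f0 * cos(theta))
v = 2385 * 1540 / (2 * 3.7000e+06 * cos(0))
v = 0.4963 m/s


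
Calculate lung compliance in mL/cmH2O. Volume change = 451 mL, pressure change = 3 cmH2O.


C = dV / dP
C = 451 / 3
C = 150.3 mL/cmH2O


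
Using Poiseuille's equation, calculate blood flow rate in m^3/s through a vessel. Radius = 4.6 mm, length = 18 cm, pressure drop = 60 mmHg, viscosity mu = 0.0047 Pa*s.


Q = pi*r^4*dP / (8*mu*L)
r = 0.0046 m, L = 0.18 m
dP = 60 mmHg = 7999.32 Pa
Q = 0.001663 m^3/s


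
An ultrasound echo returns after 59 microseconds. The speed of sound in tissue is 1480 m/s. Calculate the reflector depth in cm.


depth = c * t / 2
t = 59 us = 5.9000e-05 s
depth = 1480 * 5.9000e-05 / 2
depth = 0.04366 m = 4.366 cm


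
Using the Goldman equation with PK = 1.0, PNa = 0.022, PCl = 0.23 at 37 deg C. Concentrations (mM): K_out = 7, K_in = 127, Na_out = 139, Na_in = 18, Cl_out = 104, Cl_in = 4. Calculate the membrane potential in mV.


Vm = (RT/F)*ln((PK*Ko + PNa*Nao + PCl*Cli)/(PK*Ki + PNa*Nai + PCl*Clo))
Numer = 10.978, Denom = 151.316
Vm = -70.11 mV


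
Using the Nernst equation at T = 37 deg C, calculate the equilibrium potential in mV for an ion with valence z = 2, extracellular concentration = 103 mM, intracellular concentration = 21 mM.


E = (RT/(zF)) * ln(C_out/C_in)
T = 37 + 273.15 = 310.15 K
E = (8.314 * 310.15 / (2 * 96485)) * ln(103/21)
E = 21.25 mV


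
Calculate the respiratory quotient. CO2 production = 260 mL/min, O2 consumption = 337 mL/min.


RQ = VCO2 / VO2
RQ = 260 / 337
RQ = 0.7715


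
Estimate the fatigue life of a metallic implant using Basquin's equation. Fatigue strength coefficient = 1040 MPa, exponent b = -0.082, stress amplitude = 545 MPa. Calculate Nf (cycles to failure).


sigma_a = sigma_f' * (2Nf)^b
2Nf = (sigma_a/sigma_f')^(1/b)
2Nf = (545/1040)^(1/-0.082)
2Nf = 2644.8464
Nf = 1322


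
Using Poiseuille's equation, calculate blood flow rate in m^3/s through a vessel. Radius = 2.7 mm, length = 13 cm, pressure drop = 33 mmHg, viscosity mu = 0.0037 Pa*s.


Q = pi*r^4*dP / (8*mu*L)
r = 0.0027 m, L = 0.13 m
dP = 33 mmHg = 4399.626 Pa
Q = 1.9089e-04 m^3/s


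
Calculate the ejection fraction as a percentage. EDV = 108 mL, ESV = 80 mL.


SV = EDV - ESV = 108 - 80 = 28 mL
EF = SV/EDV * 100 = 28/108 * 100
EF = 25.93%


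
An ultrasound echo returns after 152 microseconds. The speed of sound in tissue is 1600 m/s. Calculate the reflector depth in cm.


depth = c * t / 2
t = 152 us = 1.5200e-04 s
depth = 1600 * 1.5200e-04 / 2
depth = 0.1216 m = 12.16 cm


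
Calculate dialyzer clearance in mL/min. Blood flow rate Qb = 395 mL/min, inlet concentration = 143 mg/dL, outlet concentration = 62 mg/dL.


K = Qb * (Cb_in - Cb_out) / Cb_in
K = 395 * (143 - 62) / 143
K = 223.7 mL/min


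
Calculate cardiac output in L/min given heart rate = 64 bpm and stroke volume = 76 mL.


CO = HR * SV
CO = 64 * 76 / 1000
CO = 4.864 L/min


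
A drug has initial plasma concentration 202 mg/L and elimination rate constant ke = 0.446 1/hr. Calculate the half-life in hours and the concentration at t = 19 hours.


t_half = ln(2) / ke = 0.693147 / 0.446 = 1.554 hr
C(t) = C0 * exp(-ke*t) = 202 * exp(-0.446*19)
C(19) = 0.04218 mg/L


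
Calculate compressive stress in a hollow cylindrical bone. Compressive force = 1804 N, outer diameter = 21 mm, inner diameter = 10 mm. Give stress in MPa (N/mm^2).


A = pi*(r_o^2 - r_i^2)
r_o = 10.5 mm, r_i = 5 mm
A = 267.821 mm^2
sigma = F/A = 1804 / 267.821
sigma = 6.736 MPa


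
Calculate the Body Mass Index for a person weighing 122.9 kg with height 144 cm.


BMI = weight / height^2
height = 144 cm = 1.44 m
BMI = 122.9 / 1.44^2
BMI = 59.27 kg/m^2


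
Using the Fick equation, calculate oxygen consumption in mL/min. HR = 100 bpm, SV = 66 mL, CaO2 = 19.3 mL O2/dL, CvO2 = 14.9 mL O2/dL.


CO = HR*SV = 100*66/1000 = 6.6 L/min
a-v O2 diff = 19.3 - 14.9 = 4.4 mL/dL
VO2 = CO * (CaO2-CvO2) * 10 dL/L
VO2 = 6.6 * 4.4 * 10
VO2 = 290.4 mL/min


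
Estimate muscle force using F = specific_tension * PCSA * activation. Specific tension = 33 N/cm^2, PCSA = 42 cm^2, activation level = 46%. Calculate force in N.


F = sigma * PCSA * activation
F = 33 * 42 * 0.46
F = 637.6 N


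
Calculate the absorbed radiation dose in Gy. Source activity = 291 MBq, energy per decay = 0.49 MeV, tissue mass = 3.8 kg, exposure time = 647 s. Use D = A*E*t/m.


A = 291 MBq = 2.9100e+08 Bq
E = 0.49 MeV = 7.8498e-14 J
D = A*E*t/m = 2.9100e+08*7.8498e-14*647/3.8
D = 0.003889 Gy


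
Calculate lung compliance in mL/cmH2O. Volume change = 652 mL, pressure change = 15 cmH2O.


C = dV / dP
C = 652 / 15
C = 43.47 mL/cmH2O


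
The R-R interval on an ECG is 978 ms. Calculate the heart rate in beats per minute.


HR = 60 / RR_interval(s)
RR = 978 ms = 0.978 s
HR = 60 / 0.978 = 61.35 bpm


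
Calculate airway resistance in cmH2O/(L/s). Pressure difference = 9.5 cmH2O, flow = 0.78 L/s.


R = dP / flow
R = 9.5 / 0.78
R = 12.18 cmH2O/(L/s)


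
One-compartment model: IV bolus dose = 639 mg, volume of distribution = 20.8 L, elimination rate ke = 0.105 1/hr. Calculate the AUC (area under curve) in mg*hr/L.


C0 = Dose/Vd = 639/20.8 = 30.7212 mg/L
AUC = C0/ke = 30.7212/0.105
AUC = 292.6 mg*hr/L


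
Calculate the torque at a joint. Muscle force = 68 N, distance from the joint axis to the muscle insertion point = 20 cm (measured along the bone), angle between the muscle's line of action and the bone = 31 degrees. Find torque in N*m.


Torque = F * d * sin(theta)   (moment arm = d*sin(theta))
d = 20 cm = 0.2 m
Torque = 68 * 0.2 * sin(31)
Torque = 7.005 N*m


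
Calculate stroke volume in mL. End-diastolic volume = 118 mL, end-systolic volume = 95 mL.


SV = EDV - ESV
SV = 118 - 95
SV = 23 mL


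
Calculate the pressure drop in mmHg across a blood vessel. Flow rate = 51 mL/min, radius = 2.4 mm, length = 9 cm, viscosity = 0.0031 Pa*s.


dP = 8*mu*L*Q / (pi*r^4)
Q = 51 mL/min = 8.5e-07 m^3/s
dP = 18.202 Pa = 18.202 / 133.322 mmHg = 0.1365 mmHg


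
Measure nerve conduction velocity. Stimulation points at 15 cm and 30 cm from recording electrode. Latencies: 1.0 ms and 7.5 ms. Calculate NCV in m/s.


Distance = (30 - 15) / 100 = 0.15 m
dt = (7.5 - 1.0) / 1000 = 0.0065 s
NCV = dist / dt = 23.08 m/s


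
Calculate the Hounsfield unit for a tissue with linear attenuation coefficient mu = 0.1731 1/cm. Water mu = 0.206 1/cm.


HU = ((mu_tissue - mu_water) / mu_water) * 1000
HU = ((0.1731 - 0.206) / 0.206) * 1000
HU = -159.7


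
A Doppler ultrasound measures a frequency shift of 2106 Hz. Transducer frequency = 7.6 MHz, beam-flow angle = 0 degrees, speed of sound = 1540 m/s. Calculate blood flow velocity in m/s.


v = fd * c / (2 * f0 * cos(theta))
v = 2106 * 1540 / (2 * 7.6000e+06 * cos(0))
v = 0.2134 m/s


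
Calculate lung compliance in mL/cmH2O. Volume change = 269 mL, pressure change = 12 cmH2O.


C = dV / dP
C = 269 / 12
C = 22.42 mL/cmH2O


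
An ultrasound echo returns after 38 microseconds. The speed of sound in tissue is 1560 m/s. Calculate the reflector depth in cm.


depth = c * t / 2
t = 38 us = 3.8000e-05 s
depth = 1560 * 3.8000e-05 / 2
depth = 0.02964 m = 2.964 cm


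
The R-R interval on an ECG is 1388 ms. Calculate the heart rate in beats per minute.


HR = 60 / RR_interval(s)
RR = 1388 ms = 1.388 s
HR = 60 / 1.388 = 43.23 bpm


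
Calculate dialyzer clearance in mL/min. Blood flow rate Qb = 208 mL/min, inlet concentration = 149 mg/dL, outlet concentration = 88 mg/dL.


K = Qb * (Cb_in - Cb_out) / Cb_in
K = 208 * (149 - 88) / 149
K = 85.15 mL/min


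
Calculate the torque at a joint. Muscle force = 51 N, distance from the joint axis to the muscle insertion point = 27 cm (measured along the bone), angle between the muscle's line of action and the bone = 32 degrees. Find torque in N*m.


Torque = F * d * sin(theta)   (moment arm = d*sin(theta))
d = 27 cm = 0.27 m
Torque = 51 * 0.27 * sin(32)
Torque = 7.297 N*m


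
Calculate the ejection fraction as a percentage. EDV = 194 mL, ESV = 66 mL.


SV = EDV - ESV = 194 - 66 = 128 mL
EF = SV/EDV * 100 = 128/194 * 100
EF = 65.98%


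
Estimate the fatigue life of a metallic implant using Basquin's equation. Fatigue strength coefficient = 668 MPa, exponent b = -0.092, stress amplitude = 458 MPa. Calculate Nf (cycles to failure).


sigma_a = sigma_f' * (2Nf)^b
2Nf = (sigma_a/sigma_f')^(1/b)
2Nf = (458/668)^(1/-0.092)
2Nf = 60.484088
Nf = 30.24


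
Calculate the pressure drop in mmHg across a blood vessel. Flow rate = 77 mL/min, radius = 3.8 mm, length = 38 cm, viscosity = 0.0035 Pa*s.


dP = 8*mu*L*Q / (pi*r^4)
Q = 77 mL/min = 1.28333e-06 m^3/s
dP = 20.8447 Pa = 20.8447 / 133.322 mmHg = 0.1563 mmHg


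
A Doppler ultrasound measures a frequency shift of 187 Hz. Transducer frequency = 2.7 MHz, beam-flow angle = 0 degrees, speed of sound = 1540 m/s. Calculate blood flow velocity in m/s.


v = fd * c / (2 * f0 * cos(theta))
v = 187 * 1540 / (2 * 2.7000e+06 * cos(0))
v = 0.05333 m/s


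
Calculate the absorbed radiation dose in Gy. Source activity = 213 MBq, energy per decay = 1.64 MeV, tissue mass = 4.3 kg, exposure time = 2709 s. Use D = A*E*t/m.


A = 213 MBq = 2.1300e+08 Bq
E = 1.64 MeV = 2.62728e-13 J
D = A*E*t/m = 2.1300e+08*2.62728e-13*2709/4.3
D = 0.03526 Gy


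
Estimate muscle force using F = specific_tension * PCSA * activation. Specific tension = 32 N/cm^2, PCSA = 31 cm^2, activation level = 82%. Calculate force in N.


F = sigma * PCSA * activation
F = 32 * 31 * 0.82
F = 813.4 N


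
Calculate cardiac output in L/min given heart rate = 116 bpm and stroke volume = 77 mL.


CO = HR * SV
CO = 116 * 77 / 1000
CO = 8.932 L/min


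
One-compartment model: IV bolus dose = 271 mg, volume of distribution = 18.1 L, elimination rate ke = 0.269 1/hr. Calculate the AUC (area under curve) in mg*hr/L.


C0 = Dose/Vd = 271/18.1 = 14.9724 mg/L
AUC = C0/ke = 14.9724/0.269
AUC = 55.66 mg*hr/L


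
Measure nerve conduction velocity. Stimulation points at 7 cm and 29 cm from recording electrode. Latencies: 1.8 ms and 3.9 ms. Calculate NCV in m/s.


Distance = (29 - 7) / 100 = 0.22 m
dt = (3.9 - 1.8) / 1000 = 0.0021 s
NCV = dist / dt = 104.8 m/s


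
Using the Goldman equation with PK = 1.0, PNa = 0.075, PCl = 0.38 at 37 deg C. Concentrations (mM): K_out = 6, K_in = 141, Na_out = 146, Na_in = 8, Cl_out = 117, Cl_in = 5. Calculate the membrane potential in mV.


Vm = (RT/F)*ln((PK*Ko + PNa*Nao + PCl*Cli)/(PK*Ki + PNa*Nai + PCl*Clo))
Numer = 18.85, Denom = 186.06
Vm = -61.19 mV


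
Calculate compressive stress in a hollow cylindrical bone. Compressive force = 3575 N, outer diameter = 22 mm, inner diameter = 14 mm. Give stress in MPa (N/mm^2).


A = pi*(r_o^2 - r_i^2)
r_o = 11 mm, r_i = 7 mm
A = 226.195 mm^2
sigma = F/A = 3575 / 226.195
sigma = 15.8 MPa


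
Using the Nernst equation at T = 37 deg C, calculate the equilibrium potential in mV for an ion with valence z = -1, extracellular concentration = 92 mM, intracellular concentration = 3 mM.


E = (RT/(zF)) * ln(C_out/C_in)
T = 37 + 273.15 = 310.15 K
E = (8.314 * 310.15 / (-1 * 96485)) * ln(92/3)
E = -91.49 mV


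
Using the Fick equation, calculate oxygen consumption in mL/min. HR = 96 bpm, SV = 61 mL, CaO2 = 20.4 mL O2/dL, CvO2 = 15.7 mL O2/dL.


CO = HR*SV = 96*61/1000 = 5.856 L/min
a-v O2 diff = 20.4 - 15.7 = 4.7 mL/dL
VO2 = CO * (CaO2-CvO2) * 10 dL/L
VO2 = 5.856 * 4.7 * 10
VO2 = 275.2 mL/min


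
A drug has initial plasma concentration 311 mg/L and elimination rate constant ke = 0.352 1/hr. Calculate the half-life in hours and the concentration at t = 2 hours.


t_half = ln(2) / ke = 0.693147 / 0.352 = 1.969 hr
C(t) = C0 * exp(-ke*t) = 311 * exp(-0.352*2)
C(2) = 153.8 mg/L


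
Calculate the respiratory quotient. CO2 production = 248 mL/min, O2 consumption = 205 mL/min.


RQ = VCO2 / VO2
RQ = 248 / 205
RQ = 1.21


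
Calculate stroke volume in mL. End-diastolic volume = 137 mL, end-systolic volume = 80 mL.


SV = EDV - ESV
SV = 137 - 80
SV = 57 mL


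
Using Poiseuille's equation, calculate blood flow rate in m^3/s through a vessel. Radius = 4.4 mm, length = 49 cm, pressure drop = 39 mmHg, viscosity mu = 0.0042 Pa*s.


Q = pi*r^4*dP / (8*mu*L)
r = 0.0044 m, L = 0.49 m
dP = 39 mmHg = 5199.558 Pa
Q = 3.7187e-04 m^3/s


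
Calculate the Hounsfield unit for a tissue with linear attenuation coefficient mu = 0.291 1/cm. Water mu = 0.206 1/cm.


HU = ((mu_tissue - mu_water) / mu_water) * 1000
HU = ((0.291 - 0.206) / 0.206) * 1000
HU = 412.6


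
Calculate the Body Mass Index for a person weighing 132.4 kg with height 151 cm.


BMI = weight / height^2
height = 151 cm = 1.51 m
BMI = 132.4 / 1.51^2
BMI = 58.07 kg/m^2


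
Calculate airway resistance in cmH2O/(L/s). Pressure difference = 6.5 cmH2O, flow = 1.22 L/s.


R = dP / flow
R = 6.5 / 1.22
R = 5.328 cmH2O/(L/s)


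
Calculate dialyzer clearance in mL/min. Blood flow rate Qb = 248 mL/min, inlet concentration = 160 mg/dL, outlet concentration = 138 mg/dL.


K = Qb * (Cb_in - Cb_out) / Cb_in
K = 248 * (160 - 138) / 160
K = 34.1 mL/min


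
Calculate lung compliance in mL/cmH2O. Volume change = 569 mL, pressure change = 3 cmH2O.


C = dV / dP
C = 569 / 3
C = 189.7 mL/cmH2O


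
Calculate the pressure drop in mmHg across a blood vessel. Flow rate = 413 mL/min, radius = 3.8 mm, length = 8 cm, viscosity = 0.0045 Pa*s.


dP = 8*mu*L*Q / (pi*r^4)
Q = 413 mL/min = 6.88333e-06 m^3/s
dP = 30.2626 Pa = 30.2626 / 133.322 mmHg = 0.227 mmHg


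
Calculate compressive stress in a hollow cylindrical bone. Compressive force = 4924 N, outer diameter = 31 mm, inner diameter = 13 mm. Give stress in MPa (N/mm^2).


A = pi*(r_o^2 - r_i^2)
r_o = 15.5 mm, r_i = 6.5 mm
A = 622.035 mm^2
sigma = F/A = 4924 / 622.035
sigma = 7.916 MPa


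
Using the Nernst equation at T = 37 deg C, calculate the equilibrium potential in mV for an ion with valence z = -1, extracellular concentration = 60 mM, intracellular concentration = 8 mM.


E = (RT/(zF)) * ln(C_out/C_in)
T = 37 + 273.15 = 310.15 K
E = (8.314 * 310.15 / (-1 * 96485)) * ln(60/8)
E = -53.85 mV


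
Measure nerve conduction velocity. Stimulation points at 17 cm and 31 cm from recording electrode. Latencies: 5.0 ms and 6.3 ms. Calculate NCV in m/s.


Distance = (31 - 17) / 100 = 0.14 m
dt = (6.3 - 5.0) / 1000 = 0.0013 s
NCV = dist / dt = 107.7 m/s


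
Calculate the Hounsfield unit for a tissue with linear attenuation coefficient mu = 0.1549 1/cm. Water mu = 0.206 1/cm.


HU = ((mu_tissue - mu_water) / mu_water) * 1000
HU = ((0.1549 - 0.206) / 0.206) * 1000
HU = -248.1


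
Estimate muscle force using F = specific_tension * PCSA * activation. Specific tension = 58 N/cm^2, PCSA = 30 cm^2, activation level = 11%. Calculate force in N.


F = sigma * PCSA * activation
F = 58 * 30 * 0.11
F = 191.4 N


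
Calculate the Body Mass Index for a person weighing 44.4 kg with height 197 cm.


BMI = weight / height^2
height = 197 cm = 1.97 m
BMI = 44.4 / 1.97^2
BMI = 11.44 kg/m^2


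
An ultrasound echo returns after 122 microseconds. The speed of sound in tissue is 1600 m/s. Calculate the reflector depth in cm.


depth = c * t / 2
t = 122 us = 1.2200e-04 s
depth = 1600 * 1.2200e-04 / 2
depth = 0.0976 m = 9.76 cm


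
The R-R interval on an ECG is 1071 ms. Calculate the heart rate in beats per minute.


HR = 60 / RR_interval(s)
RR = 1071 ms = 1.071 s
HR = 60 / 1.071 = 56.02 bpm


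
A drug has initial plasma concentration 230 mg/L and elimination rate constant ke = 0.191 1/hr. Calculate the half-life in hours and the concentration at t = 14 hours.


t_half = ln(2) / ke = 0.693147 / 0.191 = 3.629 hr
C(t) = C0 * exp(-ke*t) = 230 * exp(-0.191*14)
C(14) = 15.86 mg/L


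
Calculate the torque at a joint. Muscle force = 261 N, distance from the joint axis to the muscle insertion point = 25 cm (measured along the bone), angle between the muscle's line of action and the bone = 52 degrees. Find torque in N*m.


Torque = F * d * sin(theta)   (moment arm = d*sin(theta))
d = 25 cm = 0.25 m
Torque = 261 * 0.25 * sin(52)
Torque = 51.42 N*m


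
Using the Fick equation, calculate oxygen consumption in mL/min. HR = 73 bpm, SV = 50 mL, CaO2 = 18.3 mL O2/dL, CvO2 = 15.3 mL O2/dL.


CO = HR*SV = 73*50/1000 = 3.65 L/min
a-v O2 diff = 18.3 - 15.3 = 3 mL/dL
VO2 = CO * (CaO2-CvO2) * 10 dL/L
VO2 = 3.65 * 3 * 10
VO2 = 109.5 mL/min


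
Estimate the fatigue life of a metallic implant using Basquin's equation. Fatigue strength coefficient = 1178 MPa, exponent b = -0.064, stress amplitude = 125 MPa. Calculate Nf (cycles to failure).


sigma_a = sigma_f' * (2Nf)^b
2Nf = (sigma_a/sigma_f')^(1/b)
2Nf = (125/1178)^(1/-0.064)
2Nf = 1.6688842e+15
Nf = 8.3444e+14


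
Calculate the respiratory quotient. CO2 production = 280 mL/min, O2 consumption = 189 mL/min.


RQ = VCO2 / VO2
RQ = 280 / 189
RQ = 1.481


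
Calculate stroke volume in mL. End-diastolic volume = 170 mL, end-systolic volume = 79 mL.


SV = EDV - ESV
SV = 170 - 79
SV = 91 mL


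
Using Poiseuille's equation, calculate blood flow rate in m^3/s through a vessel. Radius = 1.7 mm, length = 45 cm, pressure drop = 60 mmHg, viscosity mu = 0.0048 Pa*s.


Q = pi*r^4*dP / (8*mu*L)
r = 0.0017 m, L = 0.45 m
dP = 60 mmHg = 7999.32 Pa
Q = 1.2147e-05 m^3/s


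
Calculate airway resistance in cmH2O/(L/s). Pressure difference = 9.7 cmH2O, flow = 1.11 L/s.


R = dP / flow
R = 9.7 / 1.11
R = 8.739 cmH2O/(L/s)


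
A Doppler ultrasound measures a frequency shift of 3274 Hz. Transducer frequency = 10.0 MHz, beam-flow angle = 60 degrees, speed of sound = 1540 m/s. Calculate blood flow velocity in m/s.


v = fd * c / (2 * f0 * cos(theta))
v = 3274 * 1540 / (2 * 1.0000e+07 * cos(60))
v = 0.5042 m/s


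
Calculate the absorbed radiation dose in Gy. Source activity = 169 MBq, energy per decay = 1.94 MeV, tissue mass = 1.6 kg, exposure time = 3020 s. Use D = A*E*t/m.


A = 169 MBq = 1.6900e+08 Bq
E = 1.94 MeV = 3.10788e-13 J
D = A*E*t/m = 1.6900e+08*3.10788e-13*3020/1.6
D = 0.09914 Gy


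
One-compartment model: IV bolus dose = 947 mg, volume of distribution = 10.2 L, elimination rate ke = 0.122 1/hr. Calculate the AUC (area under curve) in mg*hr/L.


C0 = Dose/Vd = 947/10.2 = 92.8431 mg/L
AUC = C0/ke = 92.8431/0.122
AUC = 761 mg*hr/L


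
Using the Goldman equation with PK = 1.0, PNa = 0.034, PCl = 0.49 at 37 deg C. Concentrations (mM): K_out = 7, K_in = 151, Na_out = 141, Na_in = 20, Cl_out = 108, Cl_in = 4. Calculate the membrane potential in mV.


Vm = (RT/F)*ln((PK*Ko + PNa*Nao + PCl*Cli)/(PK*Ki + PNa*Nai + PCl*Clo))
Numer = 13.754, Denom = 204.6
Vm = -72.15 mV


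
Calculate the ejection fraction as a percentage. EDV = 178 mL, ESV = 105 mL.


SV = EDV - ESV = 178 - 105 = 73 mL
EF = SV/EDV * 100 = 73/178 * 100
EF = 41.01%


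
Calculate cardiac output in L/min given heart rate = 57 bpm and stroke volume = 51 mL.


CO = HR * SV
CO = 57 * 51 / 1000
CO = 2.907 L/min


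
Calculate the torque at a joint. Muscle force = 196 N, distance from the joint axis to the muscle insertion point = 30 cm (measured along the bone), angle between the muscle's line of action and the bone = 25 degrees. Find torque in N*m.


Torque = F * d * sin(theta)   (moment arm = d*sin(theta))
d = 30 cm = 0.3 m
Torque = 196 * 0.3 * sin(25)
Torque = 24.85 N*m


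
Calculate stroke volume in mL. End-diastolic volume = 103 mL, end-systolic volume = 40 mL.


SV = EDV - ESV
SV = 103 - 40
SV = 63 mL


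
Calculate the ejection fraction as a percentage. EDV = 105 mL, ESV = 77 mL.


SV = EDV - ESV = 105 - 77 = 28 mL
EF = SV/EDV * 100 = 28/105 * 100
EF = 26.67%


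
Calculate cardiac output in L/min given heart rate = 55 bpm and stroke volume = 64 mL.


CO = HR * SV
CO = 55 * 64 / 1000
CO = 3.52 L/min


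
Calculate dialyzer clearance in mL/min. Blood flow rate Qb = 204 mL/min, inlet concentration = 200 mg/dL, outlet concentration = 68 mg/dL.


K = Qb * (Cb_in - Cb_out) / Cb_in
K = 204 * (200 - 68) / 200
K = 134.6 mL/min


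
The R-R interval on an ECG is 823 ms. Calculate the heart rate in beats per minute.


HR = 60 / RR_interval(s)
RR = 823 ms = 0.823 s
HR = 60 / 0.823 = 72.9 bpm


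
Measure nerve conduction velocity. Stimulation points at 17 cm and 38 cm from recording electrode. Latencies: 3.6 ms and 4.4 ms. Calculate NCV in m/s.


Distance = (38 - 17) / 100 = 0.21 m
dt = (4.4 - 3.6) / 1000 = 8.0000e-04 s
NCV = dist / dt = 262.5 m/s


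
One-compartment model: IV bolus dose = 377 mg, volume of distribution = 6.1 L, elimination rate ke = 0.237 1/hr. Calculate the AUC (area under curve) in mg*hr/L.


C0 = Dose/Vd = 377/6.1 = 61.8033 mg/L
AUC = C0/ke = 61.8033/0.237
AUC = 260.8 mg*hr/L


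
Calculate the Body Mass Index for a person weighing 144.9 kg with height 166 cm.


BMI = weight / height^2
height = 166 cm = 1.66 m
BMI = 144.9 / 1.66^2
BMI = 52.58 kg/m^2


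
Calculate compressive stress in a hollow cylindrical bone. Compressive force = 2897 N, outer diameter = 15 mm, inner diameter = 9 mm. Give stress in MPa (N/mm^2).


A = pi*(r_o^2 - r_i^2)
r_o = 7.5 mm, r_i = 4.5 mm
A = 113.097 mm^2
sigma = F/A = 2897 / 113.097
sigma = 25.62 MPa


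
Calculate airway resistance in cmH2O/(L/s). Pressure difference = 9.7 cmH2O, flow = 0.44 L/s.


R = dP / flow
R = 9.7 / 0.44
R = 22.05 cmH2O/(L/s)


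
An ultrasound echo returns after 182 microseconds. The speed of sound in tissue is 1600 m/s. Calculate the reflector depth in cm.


depth = c * t / 2
t = 182 us = 1.8200e-04 s
depth = 1600 * 1.8200e-04 / 2
depth = 0.1456 m = 14.56 cm


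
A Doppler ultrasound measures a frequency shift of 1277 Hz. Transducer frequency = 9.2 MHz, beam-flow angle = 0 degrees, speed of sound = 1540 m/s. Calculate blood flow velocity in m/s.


v = fd * c / (2 * f0 * cos(theta))
v = 1277 * 1540 / (2 * 9.2000e+06 * cos(0))
v = 0.1069 m/s


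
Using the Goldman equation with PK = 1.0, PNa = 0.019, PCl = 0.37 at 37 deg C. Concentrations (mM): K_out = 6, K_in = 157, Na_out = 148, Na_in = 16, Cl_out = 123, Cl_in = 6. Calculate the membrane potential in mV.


Vm = (RT/F)*ln((PK*Ko + PNa*Nao + PCl*Cli)/(PK*Ki + PNa*Nai + PCl*Clo))
Numer = 11.032, Denom = 202.814
Vm = -77.81 mV


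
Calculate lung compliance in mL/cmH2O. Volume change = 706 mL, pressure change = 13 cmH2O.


C = dV / dP
C = 706 / 13
C = 54.31 mL/cmH2O


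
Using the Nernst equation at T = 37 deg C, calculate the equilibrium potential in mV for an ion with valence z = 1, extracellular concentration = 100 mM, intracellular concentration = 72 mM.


E = (RT/(zF)) * ln(C_out/C_in)
T = 37 + 273.15 = 310.15 K
E = (8.314 * 310.15 / (1 * 96485)) * ln(100/72)
E = 8.779 mV


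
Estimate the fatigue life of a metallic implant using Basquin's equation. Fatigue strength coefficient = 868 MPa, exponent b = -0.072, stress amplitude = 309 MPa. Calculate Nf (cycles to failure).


sigma_a = sigma_f' * (2Nf)^b
2Nf = (sigma_a/sigma_f')^(1/b)
2Nf = (309/868)^(1/-0.072)
2Nf = 1698311.3
Nf = 8.492e+05


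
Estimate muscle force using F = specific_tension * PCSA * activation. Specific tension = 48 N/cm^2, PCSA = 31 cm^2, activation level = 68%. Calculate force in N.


F = sigma * PCSA * activation
F = 48 * 31 * 0.68
F = 1012 N


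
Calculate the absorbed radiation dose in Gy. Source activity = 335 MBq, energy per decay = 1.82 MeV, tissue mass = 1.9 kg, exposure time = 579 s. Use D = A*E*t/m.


A = 335 MBq = 3.3500e+08 Bq
E = 1.82 MeV = 2.91564e-13 J
D = A*E*t/m = 3.3500e+08*2.91564e-13*579/1.9
D = 0.02976 Gy


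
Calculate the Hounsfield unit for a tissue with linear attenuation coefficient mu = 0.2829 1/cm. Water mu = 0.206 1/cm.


HU = ((mu_tissue - mu_water) / mu_water) * 1000
HU = ((0.2829 - 0.206) / 0.206) * 1000
HU = 373.3


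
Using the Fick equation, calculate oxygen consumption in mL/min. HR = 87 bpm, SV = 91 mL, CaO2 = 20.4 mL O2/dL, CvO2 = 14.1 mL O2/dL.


CO = HR*SV = 87*91/1000 = 7.917 L/min
a-v O2 diff = 20.4 - 14.1 = 6.3 mL/dL
VO2 = CO * (CaO2-CvO2) * 10 dL/L
VO2 = 7.917 * 6.3 * 10
VO2 = 498.8 mL/min


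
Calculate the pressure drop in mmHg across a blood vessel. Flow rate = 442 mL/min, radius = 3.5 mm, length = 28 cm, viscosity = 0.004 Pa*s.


dP = 8*mu*L*Q / (pi*r^4)
Q = 442 mL/min = 7.36667e-06 m^3/s
dP = 140.009 Pa = 140.009 / 133.322 mmHg = 1.05 mmHg


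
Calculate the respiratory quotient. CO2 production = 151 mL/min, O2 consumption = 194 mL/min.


RQ = VCO2 / VO2
RQ = 151 / 194
RQ = 0.7784


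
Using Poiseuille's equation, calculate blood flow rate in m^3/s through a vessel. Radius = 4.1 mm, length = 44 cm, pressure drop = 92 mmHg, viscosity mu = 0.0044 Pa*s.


Q = pi*r^4*dP / (8*mu*L)
r = 0.0041 m, L = 0.44 m
dP = 92 mmHg = 12265.624 Pa
Q = 7.0304e-04 m^3/s


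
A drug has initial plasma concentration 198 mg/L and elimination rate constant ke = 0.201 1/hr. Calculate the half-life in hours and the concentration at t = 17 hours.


t_half = ln(2) / ke = 0.693147 / 0.201 = 3.448 hr
C(t) = C0 * exp(-ke*t) = 198 * exp(-0.201*17)
C(17) = 6.497 mg/L


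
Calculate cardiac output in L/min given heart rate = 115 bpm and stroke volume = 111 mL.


CO = HR * SV
CO = 115 * 111 / 1000
CO = 12.77 L/min


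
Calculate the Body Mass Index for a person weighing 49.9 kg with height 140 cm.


BMI = weight / height^2
height = 140 cm = 1.4 m
BMI = 49.9 / 1.4^2
BMI = 25.46 kg/m^2
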